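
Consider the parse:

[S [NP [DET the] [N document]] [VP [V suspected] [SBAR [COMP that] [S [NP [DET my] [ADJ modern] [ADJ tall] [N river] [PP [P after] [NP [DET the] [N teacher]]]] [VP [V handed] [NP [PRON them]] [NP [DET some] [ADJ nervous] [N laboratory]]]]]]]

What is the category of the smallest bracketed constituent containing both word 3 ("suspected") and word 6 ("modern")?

VP

Word 3 lies under S → VP → V; word 6 lies under S → VP → SBAR → S → NP → ADJ. The lowest shared node is the VP.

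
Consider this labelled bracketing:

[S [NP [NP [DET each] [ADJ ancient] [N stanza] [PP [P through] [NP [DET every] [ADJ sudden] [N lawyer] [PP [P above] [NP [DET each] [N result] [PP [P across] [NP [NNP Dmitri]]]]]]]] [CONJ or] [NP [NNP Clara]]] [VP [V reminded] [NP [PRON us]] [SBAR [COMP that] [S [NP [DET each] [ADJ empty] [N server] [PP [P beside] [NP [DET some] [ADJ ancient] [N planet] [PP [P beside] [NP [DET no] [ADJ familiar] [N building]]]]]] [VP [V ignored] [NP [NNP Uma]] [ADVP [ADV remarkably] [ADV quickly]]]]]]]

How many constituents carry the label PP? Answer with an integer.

5

Listing each PP by its span: [PP through every sudden lawyer above each result across Dmitri]; [PP above each result across Dmitri]; [PP across Dmitri]; [PP beside some ancient planet beside no familiar building]; [PP beside no familiar building] — that makes 5.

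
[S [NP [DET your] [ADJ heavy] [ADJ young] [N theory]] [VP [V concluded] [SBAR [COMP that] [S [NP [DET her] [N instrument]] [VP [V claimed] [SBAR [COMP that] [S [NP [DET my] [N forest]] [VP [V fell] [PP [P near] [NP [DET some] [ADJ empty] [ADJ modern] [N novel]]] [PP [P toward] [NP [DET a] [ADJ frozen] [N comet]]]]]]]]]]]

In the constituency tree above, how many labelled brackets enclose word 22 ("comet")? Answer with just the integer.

11

Counting open brackets not yet closed at "comet": [S [VP [SBAR [S [VP [SBAR [S [VP [PP [NP [N = 11.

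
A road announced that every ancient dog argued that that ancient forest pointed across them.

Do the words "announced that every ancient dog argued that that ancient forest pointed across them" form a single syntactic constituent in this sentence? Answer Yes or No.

"announced that every ancient dog argued that that ancient forest pointed across them" is exactly the verb phrase [VP announced that every ancient dog argued that that ancient forest pointed across them], a complete constituent.

Yes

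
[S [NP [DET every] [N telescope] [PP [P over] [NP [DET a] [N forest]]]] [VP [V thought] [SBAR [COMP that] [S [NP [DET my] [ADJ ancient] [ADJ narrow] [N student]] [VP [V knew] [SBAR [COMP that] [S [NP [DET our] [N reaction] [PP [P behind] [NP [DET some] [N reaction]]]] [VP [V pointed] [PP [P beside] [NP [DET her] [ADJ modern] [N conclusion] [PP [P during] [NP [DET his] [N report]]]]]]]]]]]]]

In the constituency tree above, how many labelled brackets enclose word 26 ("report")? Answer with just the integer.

Counting open brackets not yet closed at "report": [S [VP [SBAR [S [VP [SBAR [S [VP [PP [NP [PP [NP [N = 13.

13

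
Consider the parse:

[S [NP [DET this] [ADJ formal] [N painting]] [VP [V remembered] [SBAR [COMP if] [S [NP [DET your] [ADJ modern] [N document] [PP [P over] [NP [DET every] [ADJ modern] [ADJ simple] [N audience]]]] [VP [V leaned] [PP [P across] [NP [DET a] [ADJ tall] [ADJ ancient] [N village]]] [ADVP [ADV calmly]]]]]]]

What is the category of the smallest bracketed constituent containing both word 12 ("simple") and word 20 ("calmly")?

S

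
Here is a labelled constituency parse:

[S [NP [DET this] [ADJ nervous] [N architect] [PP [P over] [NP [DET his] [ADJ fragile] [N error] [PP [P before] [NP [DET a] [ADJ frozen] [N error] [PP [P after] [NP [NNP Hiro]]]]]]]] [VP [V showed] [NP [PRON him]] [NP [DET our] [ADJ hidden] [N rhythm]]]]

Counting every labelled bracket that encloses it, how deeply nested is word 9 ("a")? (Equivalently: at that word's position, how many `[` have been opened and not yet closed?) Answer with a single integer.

7

The word sits inside DET, which is inside NP, inside PP, inside NP, inside PP, inside NP, inside S — 7 brackets in all.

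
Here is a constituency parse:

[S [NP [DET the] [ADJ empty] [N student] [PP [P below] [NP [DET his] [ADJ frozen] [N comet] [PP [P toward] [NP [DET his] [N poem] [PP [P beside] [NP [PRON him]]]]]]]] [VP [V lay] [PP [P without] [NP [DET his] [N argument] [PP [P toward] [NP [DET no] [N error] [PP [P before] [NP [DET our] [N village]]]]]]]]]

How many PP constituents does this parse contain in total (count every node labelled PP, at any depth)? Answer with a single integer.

6

The PP constituents are: [PP below his frozen comet toward his poem beside him]; [PP toward his poem beside him]; [PP beside him]; [PP without his argument toward no error before our village]; [PP toward no error before our village]; [PP before our village]. Total: 6.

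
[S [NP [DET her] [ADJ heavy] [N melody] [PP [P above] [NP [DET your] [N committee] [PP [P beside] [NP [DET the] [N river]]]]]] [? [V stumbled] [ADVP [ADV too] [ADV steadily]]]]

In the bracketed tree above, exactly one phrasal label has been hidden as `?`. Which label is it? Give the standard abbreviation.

Looking at what the `?` directly dominates — V 'stumbled', ADVP — this is a verb phrase (VP).

VP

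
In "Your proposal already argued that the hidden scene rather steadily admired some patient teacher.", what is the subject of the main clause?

"your proposal" is the NP that combines with the VP headed by "argued" to form the main clause — the subject.

your proposal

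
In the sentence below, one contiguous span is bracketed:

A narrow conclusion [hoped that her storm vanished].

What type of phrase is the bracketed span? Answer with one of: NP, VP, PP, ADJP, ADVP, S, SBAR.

VP

"hoped" is the head of the bracketed span, so the span is a verb phrase: VP.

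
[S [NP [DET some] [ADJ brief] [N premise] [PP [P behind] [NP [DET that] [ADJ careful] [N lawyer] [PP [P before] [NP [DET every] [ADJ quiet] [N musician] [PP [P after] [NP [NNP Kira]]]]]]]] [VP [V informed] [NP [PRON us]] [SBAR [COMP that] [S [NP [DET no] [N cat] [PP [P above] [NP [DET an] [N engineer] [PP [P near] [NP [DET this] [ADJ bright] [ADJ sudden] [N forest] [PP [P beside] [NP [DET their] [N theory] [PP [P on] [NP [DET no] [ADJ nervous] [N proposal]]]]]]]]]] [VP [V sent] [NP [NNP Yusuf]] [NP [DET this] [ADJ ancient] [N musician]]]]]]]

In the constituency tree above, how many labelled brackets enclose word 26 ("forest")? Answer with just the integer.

The word sits inside N, which is inside NP, inside PP, inside NP, inside PP, inside NP, inside S, inside SBAR, inside VP, inside S — 10 brackets in all.

10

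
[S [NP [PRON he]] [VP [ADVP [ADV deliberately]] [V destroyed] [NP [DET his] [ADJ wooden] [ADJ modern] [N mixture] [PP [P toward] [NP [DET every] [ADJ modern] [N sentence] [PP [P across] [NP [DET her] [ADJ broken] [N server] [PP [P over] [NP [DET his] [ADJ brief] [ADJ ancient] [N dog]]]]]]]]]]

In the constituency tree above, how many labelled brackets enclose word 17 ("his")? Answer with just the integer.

Counting open brackets not yet closed at "his": [S [VP [NP [PP [NP [PP [NP [PP [NP [DET = 10.

10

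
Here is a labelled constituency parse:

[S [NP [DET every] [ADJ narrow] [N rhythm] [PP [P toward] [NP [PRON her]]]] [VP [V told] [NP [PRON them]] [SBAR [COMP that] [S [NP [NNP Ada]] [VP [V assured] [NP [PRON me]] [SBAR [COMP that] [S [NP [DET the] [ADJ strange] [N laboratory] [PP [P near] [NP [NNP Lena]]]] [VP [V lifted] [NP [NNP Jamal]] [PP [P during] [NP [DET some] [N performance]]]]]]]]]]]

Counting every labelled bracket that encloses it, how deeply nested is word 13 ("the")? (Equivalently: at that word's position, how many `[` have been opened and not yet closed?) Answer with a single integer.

9

Counting open brackets not yet closed at "the": [S [VP [SBAR [S [VP [SBAR [S [NP [DET = 9.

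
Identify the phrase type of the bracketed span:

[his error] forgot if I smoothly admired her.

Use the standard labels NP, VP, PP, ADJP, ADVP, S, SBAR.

NP

The bracketed span "his error" is headed by "error", making it a noun phrase (NP).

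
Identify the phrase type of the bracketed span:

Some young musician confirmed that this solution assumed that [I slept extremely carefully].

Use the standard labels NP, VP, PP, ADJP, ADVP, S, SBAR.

The span is built around the head "slept" — a clause (S).

S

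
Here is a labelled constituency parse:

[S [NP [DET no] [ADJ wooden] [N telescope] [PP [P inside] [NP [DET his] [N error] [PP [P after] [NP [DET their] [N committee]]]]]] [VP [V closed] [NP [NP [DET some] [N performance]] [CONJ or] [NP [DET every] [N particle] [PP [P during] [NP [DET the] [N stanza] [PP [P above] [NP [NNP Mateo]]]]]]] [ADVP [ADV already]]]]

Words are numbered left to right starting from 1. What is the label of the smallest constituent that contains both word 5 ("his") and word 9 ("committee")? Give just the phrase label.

Both words fall inside [NP his error after their committee] (words 5–9), and no smaller constituent contains them both. Label: NP.

NP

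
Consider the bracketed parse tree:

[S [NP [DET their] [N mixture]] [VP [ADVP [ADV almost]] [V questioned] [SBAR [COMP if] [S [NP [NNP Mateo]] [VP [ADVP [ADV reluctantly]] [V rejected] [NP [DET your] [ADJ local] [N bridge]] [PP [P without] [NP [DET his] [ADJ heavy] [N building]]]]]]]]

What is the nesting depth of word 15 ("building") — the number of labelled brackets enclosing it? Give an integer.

Path from the root down to the word: S → VP → SBAR → S → VP → PP → NP → N. That is 8 enclosing brackets.

8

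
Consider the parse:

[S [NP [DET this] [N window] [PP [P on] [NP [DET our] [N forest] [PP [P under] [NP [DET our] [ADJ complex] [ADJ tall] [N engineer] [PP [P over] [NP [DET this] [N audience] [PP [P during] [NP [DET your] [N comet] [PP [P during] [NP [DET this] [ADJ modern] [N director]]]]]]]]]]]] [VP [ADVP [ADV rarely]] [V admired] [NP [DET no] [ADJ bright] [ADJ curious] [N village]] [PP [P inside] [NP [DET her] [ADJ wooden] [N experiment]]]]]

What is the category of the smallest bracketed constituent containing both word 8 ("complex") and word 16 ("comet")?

Word 8 lies under S → NP → PP → NP → PP → NP → ADJ; word 16 lies under S → NP → PP → NP → PP → NP → PP → NP → PP → NP → N. The lowest shared node is the NP.

NP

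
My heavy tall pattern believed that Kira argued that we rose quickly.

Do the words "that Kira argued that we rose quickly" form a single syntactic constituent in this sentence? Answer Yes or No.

Yes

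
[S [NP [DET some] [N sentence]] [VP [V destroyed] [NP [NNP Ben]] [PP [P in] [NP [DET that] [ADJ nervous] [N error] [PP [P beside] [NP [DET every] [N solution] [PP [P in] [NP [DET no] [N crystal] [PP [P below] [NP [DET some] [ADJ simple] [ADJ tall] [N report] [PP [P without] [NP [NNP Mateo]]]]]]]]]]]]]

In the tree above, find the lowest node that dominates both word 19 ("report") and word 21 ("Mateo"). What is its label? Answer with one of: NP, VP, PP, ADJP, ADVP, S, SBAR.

NP

Both words fall inside [NP some simple tall report without Mateo] (words 16–21), and no smaller constituent contains them both. Label: NP.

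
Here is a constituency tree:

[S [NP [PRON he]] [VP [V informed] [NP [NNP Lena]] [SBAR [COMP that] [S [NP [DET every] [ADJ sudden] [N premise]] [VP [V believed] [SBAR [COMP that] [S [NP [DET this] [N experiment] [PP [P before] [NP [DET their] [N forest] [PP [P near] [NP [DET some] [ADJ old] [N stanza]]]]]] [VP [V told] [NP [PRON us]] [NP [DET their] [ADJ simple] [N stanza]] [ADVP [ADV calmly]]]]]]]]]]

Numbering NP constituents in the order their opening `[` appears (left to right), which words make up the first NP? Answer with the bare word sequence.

he

In left-to-right order the NP constituents are "he"; "Lena"; "every sudden premise"; "this experiment before their forest near some old stanza"; "their forest near some old stanza"; "some old stanza"; "us"; "their simple stanza". Number 1 is "he".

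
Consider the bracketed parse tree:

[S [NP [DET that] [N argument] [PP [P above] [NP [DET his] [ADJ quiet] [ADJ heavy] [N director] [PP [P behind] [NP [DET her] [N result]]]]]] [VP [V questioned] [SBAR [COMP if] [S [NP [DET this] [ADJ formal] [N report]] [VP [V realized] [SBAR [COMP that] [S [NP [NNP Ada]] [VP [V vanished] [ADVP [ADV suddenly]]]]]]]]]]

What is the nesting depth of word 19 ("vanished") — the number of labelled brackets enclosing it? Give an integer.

9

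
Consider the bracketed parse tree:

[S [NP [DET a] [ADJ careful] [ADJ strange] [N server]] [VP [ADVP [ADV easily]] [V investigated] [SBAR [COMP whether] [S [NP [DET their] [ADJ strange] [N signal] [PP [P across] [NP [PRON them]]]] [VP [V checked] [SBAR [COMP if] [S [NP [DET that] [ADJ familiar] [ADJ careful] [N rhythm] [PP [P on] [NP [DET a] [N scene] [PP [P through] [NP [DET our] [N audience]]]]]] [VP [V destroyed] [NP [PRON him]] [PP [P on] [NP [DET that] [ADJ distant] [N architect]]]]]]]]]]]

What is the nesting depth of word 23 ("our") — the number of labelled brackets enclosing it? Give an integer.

13

Counting open brackets not yet closed at "our": [S [VP [SBAR [S [VP [SBAR [S [NP [PP [NP [PP [NP [DET = 13.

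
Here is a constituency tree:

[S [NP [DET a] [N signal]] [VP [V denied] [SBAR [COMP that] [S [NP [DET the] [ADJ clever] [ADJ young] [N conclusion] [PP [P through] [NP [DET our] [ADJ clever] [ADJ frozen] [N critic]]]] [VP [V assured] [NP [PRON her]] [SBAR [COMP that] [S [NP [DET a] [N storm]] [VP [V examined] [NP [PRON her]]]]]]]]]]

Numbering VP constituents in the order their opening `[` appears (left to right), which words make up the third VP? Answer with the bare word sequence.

examined her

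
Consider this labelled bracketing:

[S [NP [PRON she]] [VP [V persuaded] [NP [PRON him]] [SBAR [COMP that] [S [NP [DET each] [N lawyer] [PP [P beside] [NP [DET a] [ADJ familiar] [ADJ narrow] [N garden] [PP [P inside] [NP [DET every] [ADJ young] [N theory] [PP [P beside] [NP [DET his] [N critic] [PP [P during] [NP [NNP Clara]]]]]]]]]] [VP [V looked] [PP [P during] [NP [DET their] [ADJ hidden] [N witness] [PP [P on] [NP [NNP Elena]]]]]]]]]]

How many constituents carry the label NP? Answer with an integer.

Scanning left to right, an opening `[NP` appears at word positions 1, 3, 5, 8, 13, 17, 20, 23, 27 — 9 in total.

9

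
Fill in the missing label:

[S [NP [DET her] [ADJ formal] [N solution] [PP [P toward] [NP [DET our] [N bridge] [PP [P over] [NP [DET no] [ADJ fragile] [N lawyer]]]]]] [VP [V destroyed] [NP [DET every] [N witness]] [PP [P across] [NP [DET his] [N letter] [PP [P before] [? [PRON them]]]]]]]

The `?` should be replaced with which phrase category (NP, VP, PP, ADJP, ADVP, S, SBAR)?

NP

The `?` node immediately contains: PRON 'them'. That is the internal structure of a noun phrase, so the label is NP.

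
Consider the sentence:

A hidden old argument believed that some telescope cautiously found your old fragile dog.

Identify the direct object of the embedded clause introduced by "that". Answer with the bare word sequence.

your old fragile dog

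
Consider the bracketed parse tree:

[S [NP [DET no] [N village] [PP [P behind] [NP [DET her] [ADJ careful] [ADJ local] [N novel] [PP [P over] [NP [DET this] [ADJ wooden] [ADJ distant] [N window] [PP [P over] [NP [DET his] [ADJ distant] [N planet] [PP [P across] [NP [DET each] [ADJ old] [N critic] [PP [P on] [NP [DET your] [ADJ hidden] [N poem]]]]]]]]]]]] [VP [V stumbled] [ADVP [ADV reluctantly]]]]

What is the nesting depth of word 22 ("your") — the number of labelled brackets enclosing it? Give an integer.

13

Path from the root down to the word: S → NP → PP → NP → PP → NP → PP → NP → PP → NP → PP → NP → DET. That is 13 enclosing brackets.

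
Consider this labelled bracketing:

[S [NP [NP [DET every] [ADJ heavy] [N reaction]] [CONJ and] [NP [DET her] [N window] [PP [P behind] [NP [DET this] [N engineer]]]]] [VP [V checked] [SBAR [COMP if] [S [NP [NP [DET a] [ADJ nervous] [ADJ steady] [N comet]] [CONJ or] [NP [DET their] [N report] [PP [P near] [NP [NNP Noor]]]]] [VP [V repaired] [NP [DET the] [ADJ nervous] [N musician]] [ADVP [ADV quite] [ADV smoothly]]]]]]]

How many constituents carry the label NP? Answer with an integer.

Listing each NP by its span: [NP every heavy reaction and her window behind this engineer]; [NP every heavy reaction]; [NP her window behind this engineer]; [NP this engineer]; [NP a nervous steady comet or their report near Noor]; [NP a nervous steady comet] … — that makes 9.

9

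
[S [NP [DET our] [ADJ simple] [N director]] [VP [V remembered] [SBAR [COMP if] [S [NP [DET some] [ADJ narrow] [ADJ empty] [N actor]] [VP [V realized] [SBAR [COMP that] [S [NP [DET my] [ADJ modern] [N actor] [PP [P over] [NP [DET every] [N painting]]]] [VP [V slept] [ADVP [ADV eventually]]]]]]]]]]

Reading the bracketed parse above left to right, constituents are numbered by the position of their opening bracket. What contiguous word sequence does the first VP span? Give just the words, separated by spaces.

remembered if some narrow empty actor realized that my modern actor over every painting slept eventually

The VP opening brackets appear, in order, over: "remembered if some narrow empty actor realized that my modern actor over every painting slept eventually"; "realized that my modern actor over every painting slept eventually"; "slept eventually". The first one spans "remembered if some narrow empty actor realized that my modern actor over every painting slept eventually".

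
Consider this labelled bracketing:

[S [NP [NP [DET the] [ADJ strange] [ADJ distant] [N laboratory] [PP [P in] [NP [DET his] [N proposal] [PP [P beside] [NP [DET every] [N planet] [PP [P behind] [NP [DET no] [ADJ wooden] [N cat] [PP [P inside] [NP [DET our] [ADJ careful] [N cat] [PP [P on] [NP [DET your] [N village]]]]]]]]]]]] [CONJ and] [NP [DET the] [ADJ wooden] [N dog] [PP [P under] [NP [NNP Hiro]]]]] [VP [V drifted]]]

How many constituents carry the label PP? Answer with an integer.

Scanning left to right, an opening `[PP` appears at word positions 5, 8, 11, 15, 19, 26 — 6 in total.

6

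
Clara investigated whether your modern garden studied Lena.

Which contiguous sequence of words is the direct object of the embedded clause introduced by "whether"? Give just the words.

Lena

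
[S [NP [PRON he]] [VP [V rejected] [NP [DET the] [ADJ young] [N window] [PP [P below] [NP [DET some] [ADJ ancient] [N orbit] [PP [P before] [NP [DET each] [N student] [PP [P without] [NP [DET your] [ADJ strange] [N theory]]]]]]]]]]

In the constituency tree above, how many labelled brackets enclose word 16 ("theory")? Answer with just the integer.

10

Counting open brackets not yet closed at "theory": [S [VP [NP [PP [NP [PP [NP [PP [NP [N = 10.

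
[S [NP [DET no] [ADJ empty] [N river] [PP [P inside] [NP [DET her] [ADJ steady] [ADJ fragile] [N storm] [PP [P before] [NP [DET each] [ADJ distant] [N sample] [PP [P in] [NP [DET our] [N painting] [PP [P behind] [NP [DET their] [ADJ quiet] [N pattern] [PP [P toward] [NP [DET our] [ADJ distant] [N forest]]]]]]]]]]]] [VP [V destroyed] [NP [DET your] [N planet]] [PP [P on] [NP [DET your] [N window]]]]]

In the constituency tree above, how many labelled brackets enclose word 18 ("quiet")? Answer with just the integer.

11

Counting open brackets not yet closed at "quiet": [S [NP [PP [NP [PP [NP [PP [NP [PP [NP [ADJ = 11.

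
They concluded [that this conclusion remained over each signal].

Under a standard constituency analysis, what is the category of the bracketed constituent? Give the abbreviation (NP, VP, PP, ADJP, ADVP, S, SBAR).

SBAR

The bracketed span "that this conclusion remained over each signal" is headed by "that", making it a subordinate clause (SBAR).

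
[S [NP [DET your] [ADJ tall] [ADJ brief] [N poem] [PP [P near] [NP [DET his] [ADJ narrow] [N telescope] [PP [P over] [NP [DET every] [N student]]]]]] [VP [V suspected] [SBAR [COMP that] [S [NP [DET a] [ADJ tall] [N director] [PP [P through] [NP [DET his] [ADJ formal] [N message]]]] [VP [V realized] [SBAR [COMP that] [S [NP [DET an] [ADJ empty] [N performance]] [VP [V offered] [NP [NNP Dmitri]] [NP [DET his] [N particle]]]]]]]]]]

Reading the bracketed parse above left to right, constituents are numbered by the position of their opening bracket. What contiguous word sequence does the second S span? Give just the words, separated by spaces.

a tall director through his formal message realized that an empty performance offered Dmitri his particle

In left-to-right order the S constituents are "your tall brief poem near his narrow telescope over every student suspected that a tall director through his formal message realized that an empty performance offered Dmitri his particle"; "a tall director through his formal message realized that an empty performance offered Dmitri his particle"; "an empty performance offered Dmitri his particle". Number 2 is "a tall director through his formal message realized that an empty performance offered Dmitri his particle".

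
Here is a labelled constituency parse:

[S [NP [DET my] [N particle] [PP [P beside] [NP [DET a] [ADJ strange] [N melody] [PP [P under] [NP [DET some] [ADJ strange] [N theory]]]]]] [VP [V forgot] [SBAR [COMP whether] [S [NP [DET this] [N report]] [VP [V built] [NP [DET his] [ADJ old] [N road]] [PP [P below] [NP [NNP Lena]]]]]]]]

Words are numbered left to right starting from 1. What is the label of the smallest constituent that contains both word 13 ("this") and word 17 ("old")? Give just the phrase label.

Both words fall inside [S this report built his old road below Lena] (words 13–20), and no smaller constituent contains them both. Label: S.

S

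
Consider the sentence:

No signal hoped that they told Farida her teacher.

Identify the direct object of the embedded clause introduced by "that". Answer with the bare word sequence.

her teacher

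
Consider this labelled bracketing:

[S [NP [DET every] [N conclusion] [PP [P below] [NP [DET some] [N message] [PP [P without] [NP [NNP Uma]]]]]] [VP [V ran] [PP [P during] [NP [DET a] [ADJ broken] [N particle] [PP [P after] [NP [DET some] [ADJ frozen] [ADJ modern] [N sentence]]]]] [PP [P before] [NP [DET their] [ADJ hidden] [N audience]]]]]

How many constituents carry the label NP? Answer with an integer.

6

The NP constituents are: [NP every conclusion below some message without Uma]; [NP some message without Uma]; [NP Uma]; [NP a broken particle after some frozen modern sentence]; [NP some frozen modern sentence]; [NP their hidden audience]. Total: 6.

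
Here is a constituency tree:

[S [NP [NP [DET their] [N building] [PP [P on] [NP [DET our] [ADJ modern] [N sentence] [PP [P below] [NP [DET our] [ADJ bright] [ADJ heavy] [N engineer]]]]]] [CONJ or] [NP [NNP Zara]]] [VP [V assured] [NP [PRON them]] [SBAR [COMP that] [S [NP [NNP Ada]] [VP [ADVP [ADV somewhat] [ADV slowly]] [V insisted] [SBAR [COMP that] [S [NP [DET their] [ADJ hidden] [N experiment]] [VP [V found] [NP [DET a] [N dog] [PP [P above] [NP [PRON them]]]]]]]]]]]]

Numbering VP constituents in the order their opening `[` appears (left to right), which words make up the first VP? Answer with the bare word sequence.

assured them that Ada somewhat slowly insisted that their hidden experiment found a dog above them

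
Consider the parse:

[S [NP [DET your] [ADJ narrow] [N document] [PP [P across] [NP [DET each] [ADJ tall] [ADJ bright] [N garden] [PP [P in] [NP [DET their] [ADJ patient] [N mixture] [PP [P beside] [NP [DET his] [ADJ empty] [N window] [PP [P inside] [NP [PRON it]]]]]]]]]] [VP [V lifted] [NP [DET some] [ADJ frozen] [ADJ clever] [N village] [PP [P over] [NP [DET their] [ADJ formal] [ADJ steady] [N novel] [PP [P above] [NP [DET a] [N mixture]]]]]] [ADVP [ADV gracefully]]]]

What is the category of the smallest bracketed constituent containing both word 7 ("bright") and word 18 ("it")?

NP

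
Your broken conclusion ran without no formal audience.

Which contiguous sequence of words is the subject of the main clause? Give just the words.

"your broken conclusion" is the NP that combines with the VP headed by "ran" to form the main clause — the subject.

your broken conclusion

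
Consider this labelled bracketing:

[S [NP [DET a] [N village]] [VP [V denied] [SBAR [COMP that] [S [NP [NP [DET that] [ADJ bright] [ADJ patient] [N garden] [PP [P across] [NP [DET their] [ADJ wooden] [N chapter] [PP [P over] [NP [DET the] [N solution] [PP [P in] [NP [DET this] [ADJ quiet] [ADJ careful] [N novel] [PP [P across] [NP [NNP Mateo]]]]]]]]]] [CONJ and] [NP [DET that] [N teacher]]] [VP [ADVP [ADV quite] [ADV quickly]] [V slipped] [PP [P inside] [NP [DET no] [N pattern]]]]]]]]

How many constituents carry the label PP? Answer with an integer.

The PP constituents are: [PP across their wooden chapter over the solution in this quiet careful novel across Mateo]; [PP over the solution in this quiet careful novel across Mateo]; [PP in this quiet careful novel across Mateo]; [PP across Mateo]; [PP inside no pattern]. Total: 5.

5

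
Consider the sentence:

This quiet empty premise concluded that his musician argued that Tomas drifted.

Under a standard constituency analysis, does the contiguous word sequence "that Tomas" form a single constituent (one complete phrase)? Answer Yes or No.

No

The smallest constituent containing the whole sequence is the subordinate clause [SBAR that Tomas drifted], but the sequence is only part of it — it straddles the boundary between complementizer "that" and clause "Tomas drifted".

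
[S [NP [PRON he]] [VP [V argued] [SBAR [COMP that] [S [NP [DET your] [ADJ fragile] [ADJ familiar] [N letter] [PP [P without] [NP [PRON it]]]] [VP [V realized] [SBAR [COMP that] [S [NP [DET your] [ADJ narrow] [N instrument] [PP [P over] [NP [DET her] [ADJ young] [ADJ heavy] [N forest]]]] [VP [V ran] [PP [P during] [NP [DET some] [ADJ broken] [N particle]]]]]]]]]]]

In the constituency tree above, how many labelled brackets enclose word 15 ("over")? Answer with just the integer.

10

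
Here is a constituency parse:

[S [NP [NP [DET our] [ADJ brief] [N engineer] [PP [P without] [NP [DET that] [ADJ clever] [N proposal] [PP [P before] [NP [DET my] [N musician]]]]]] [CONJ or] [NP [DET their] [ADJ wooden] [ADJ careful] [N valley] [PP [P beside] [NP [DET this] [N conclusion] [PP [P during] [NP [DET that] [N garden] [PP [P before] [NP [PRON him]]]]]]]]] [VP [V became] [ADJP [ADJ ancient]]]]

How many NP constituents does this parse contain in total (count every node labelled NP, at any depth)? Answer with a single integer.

8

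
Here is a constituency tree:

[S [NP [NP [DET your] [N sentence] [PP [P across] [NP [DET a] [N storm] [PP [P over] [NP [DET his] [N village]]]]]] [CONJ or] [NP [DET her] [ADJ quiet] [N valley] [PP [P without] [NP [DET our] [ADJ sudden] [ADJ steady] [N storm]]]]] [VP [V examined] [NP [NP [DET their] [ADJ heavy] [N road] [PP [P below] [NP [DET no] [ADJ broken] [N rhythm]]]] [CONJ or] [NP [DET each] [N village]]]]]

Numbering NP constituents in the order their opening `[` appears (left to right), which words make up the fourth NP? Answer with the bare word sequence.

his village

Opening `[NP` markers occur at word positions 1, 1, 4, 7, 10, 14, 19, 19, 23, 27; the fourth of these opens the constituent [NP his village].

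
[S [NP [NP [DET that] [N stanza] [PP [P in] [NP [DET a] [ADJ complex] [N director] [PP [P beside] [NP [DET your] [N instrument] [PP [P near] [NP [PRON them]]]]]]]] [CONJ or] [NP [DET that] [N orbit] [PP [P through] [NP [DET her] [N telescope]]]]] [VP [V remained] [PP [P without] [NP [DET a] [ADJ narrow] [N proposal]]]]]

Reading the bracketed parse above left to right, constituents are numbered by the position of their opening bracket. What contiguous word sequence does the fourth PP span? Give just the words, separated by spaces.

through her telescope

In left-to-right order the PP constituents are "in a complex director beside your instrument near them"; "beside your instrument near them"; "near them"; "through her telescope"; "without a narrow proposal". Number 4 is "through her telescope".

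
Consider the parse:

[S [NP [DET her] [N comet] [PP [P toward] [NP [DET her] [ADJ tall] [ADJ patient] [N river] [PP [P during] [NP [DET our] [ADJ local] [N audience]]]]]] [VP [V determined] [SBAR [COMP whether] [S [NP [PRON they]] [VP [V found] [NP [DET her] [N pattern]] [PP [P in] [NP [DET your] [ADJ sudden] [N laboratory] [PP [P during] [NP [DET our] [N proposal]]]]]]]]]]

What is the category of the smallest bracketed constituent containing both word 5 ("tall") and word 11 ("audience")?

NP

Both words fall inside [NP her tall patient river during our local audience] (words 4–11), and no smaller constituent contains them both. Label: NP.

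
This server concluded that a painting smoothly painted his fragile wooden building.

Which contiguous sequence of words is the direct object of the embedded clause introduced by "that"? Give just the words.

Within the embedded clause introduced by "that", the direct object of "painted" is "his fragile wooden building".

his fragile wooden building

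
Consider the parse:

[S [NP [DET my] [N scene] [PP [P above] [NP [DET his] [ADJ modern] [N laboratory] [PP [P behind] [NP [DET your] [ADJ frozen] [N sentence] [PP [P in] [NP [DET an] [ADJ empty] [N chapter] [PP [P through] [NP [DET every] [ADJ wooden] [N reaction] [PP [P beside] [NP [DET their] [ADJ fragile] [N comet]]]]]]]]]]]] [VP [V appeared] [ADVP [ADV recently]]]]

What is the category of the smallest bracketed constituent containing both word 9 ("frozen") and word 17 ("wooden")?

The smallest bracket enclosing both words is [NP your frozen sentence in an empty chapter through every wooden reaction beside their fragile comet], so the label is NP.

NP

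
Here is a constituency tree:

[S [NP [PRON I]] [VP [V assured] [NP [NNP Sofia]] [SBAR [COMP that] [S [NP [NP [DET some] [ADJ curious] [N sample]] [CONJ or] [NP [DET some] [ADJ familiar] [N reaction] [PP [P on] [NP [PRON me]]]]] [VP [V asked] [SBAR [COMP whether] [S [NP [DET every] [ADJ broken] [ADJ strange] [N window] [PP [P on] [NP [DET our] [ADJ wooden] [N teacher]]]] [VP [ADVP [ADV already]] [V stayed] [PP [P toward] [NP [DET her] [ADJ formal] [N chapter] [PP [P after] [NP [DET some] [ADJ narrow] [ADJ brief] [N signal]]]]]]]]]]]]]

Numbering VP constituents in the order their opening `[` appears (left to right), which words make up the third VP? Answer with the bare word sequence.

already stayed toward her formal chapter after some narrow brief signal

The VP opening brackets appear, in order, over: "assured Sofia that some curious sample or some familiar reaction on me asked whether every broken strange window on our wooden teacher already stayed toward her formal chapter after some narrow brief signal"; "asked whether every broken strange window on our wooden teacher already stayed toward her formal chapter after some narrow brief signal"; "already stayed toward her formal chapter after some narrow brief signal". The third one spans "already stayed toward her formal chapter after some narrow brief signal".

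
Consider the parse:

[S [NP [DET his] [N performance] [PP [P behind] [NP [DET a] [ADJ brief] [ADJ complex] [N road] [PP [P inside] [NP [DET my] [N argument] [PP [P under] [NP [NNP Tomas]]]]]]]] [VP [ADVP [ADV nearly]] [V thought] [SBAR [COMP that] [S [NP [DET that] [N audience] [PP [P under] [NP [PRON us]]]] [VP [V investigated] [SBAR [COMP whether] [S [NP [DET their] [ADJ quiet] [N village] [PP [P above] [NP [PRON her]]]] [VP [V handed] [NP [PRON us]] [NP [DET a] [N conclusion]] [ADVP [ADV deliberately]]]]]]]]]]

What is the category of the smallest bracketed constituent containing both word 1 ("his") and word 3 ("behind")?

NP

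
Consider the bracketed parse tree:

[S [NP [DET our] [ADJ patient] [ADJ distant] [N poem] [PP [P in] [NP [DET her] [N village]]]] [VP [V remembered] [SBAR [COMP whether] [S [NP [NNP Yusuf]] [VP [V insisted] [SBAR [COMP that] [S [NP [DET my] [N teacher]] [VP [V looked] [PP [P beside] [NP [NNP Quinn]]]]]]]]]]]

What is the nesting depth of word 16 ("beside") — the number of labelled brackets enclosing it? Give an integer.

10

The word sits inside P, which is inside PP, inside VP, inside S, inside SBAR, inside VP, inside S, inside SBAR, inside VP, inside S — 10 brackets in all.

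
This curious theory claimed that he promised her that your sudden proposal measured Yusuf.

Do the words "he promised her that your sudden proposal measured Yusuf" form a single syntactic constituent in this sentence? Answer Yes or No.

Yes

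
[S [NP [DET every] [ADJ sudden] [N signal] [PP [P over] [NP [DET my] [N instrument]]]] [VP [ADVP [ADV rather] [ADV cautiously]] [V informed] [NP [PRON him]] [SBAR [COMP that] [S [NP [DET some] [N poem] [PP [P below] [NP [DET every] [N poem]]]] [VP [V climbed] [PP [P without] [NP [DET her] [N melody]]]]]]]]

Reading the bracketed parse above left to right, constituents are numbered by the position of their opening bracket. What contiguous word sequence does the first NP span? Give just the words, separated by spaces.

every sudden signal over my instrument

In left-to-right order the NP constituents are "every sudden signal over my instrument"; "my instrument"; "him"; "some poem below every poem"; "every poem"; "her melody". Number 1 is "every sudden signal over my instrument".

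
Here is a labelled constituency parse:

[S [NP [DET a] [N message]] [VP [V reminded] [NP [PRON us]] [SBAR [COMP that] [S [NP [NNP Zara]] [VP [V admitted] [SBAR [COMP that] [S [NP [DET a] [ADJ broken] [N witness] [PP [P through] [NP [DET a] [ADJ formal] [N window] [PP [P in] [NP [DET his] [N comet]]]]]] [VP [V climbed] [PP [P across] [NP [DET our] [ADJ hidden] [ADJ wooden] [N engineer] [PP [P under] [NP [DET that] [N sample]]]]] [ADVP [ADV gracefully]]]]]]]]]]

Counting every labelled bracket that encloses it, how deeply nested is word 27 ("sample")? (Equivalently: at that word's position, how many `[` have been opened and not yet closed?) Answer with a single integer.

Counting open brackets not yet closed at "sample": [S [VP [SBAR [S [VP [SBAR [S [VP [PP [NP [PP [NP [N = 13.

13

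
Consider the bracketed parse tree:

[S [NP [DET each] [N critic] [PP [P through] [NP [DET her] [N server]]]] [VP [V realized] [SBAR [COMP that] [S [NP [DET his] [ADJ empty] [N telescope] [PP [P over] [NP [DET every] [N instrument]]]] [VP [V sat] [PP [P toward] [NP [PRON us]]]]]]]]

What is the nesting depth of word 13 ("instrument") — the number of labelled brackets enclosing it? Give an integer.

8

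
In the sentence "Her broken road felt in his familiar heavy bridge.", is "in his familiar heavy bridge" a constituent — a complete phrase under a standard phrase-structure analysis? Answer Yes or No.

The sequence corresponds to a single PP node — the prepositional phrase "in his familiar heavy bridge".

Yes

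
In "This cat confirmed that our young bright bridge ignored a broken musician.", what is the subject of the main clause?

this cat

"this cat" is the NP that combines with the VP headed by "confirmed" to form the main clause — the subject.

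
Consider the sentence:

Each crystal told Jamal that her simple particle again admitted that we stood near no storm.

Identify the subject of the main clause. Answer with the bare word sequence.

"each crystal" is the NP that combines with the VP headed by "told" to form the main clause — the subject.

each crystal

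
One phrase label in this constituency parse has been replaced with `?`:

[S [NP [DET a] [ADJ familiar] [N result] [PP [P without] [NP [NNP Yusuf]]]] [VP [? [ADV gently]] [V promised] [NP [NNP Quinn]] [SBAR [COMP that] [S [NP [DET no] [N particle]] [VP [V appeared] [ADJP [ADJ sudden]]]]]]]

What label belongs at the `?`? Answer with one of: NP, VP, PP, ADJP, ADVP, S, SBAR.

A constituent whose immediate children are ADV 'gently' is an adverb phrase: ADVP.

ADVP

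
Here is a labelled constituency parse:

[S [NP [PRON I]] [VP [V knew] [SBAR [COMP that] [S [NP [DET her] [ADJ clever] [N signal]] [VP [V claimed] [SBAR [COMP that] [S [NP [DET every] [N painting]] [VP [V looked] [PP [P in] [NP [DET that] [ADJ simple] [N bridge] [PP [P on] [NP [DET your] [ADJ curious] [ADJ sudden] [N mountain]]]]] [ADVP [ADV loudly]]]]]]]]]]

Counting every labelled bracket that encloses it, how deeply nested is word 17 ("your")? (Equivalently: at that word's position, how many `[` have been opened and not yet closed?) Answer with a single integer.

The word sits inside DET, which is inside NP, inside PP, inside NP, inside PP, inside VP, inside S, inside SBAR, inside VP, inside S, inside SBAR, inside VP, inside S — 13 brackets in all.

13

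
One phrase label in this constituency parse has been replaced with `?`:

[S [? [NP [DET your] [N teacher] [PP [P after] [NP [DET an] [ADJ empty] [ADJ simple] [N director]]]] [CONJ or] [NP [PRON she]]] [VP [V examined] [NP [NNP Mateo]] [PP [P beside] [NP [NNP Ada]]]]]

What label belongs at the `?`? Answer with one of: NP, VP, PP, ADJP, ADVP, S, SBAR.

NP

The `?` node immediately contains: NP, CONJ 'or', NP. That is the internal structure of a noun phrase, so the label is NP.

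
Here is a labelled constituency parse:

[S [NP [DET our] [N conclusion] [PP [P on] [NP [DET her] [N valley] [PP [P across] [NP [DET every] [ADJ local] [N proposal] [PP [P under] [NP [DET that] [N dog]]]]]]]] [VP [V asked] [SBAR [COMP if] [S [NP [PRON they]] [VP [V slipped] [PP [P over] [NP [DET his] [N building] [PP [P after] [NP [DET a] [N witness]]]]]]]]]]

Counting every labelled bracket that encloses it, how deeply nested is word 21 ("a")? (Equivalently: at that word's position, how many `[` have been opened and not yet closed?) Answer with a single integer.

The word sits inside DET, which is inside NP, inside PP, inside NP, inside PP, inside VP, inside S, inside SBAR, inside VP, inside S — 10 brackets in all.

10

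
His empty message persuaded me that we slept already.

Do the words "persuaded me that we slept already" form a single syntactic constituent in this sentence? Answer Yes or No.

Yes

"persuaded me that we slept already" is exactly the verb phrase [VP persuaded me that we slept already], a complete constituent.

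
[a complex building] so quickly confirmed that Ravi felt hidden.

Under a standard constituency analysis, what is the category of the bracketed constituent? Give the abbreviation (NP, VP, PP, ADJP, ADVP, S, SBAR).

NP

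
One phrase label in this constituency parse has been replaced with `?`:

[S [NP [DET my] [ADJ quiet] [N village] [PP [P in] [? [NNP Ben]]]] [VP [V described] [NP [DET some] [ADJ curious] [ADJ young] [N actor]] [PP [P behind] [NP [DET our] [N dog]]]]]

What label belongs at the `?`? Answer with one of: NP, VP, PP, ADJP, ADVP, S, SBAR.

NP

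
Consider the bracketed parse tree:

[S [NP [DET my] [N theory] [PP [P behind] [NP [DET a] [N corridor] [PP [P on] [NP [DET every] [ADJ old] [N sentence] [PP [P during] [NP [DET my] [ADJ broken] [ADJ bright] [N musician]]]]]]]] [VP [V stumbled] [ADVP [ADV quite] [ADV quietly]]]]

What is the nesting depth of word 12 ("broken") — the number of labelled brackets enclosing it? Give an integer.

9

The word sits inside ADJ, which is inside NP, inside PP, inside NP, inside PP, inside NP, inside PP, inside NP, inside S — 9 brackets in all.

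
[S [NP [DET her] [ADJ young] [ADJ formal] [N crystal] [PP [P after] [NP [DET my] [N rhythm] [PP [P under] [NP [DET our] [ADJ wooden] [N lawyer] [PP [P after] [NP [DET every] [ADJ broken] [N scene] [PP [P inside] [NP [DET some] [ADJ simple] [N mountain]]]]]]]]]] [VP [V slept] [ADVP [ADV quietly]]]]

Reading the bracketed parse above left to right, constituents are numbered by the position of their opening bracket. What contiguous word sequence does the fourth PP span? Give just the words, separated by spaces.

inside some simple mountain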